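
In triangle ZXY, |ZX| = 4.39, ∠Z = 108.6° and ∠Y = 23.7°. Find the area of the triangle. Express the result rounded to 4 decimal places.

area ≈ 16.8053

The third angle is ∠X = 180° − ∠Y − ∠Z = 47.70°.
Law of sines: |XY| = |ZX|·sin Z/sin Y ≈ 10.351.
Law of sines: |YZ| = |ZX|·sin X/sin Y ≈ 8.0781.
Area = ½·|ZX|·|XY|·sin X ≈ 16.805.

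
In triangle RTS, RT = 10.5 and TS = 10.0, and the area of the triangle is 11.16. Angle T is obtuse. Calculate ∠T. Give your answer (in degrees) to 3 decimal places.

∠T ≈ 167.727°

From area = ½·RT·TS·sin T, we get sin T = 2·area/(RT·TS) ≈ 0.21257.
Taking the obtuse solution, ∠T ≈ 167.73°.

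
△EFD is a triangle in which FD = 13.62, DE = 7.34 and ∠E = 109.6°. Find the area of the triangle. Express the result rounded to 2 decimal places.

Law of sines: sin F = DE·sin E/FD ≈ 0.50769.
Since FD ≥ DE, only the acute value applies: ∠F ≈ 30.51°.
Then ∠D = 180° − ∠E − ∠F ≈ 39.89°.
Law of sines gives EF = FD·sin D/sin E ≈ 9.272.
Area = ½·FD·DE·sin D ≈ 32.056.

32.06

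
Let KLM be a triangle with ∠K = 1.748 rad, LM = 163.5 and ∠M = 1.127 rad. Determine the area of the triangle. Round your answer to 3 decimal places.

The third angle is ∠L = π − ∠M − ∠K = 0.267 rad.
Law of sines: MK = LM·sin L/sin K ≈ 43.759.
Law of sines: KL = LM·sin M/sin K ≈ 150.01.
Area = ½·LM·MK·sin M ≈ 3230.7.

area ≈ 3230.734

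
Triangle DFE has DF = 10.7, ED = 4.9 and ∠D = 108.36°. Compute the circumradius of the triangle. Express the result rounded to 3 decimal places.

R ≈ 6.900

By the law of cosines, FE² = ED² + DF² − 2·ED·DF·cos D = 171.53, so FE ≈ 13.097.
Area = ½·ED·DF·sin D ≈ 24.881.
Circumradius = FE/(2 sin D) ≈ 6.8997.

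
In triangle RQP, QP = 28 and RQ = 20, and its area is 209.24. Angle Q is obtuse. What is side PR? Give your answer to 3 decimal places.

From area = ½·RQ·QP·sin Q, we get sin Q = 2·area/(RQ·QP) ≈ 0.74729.
Taking the obtuse solution, ∠Q ≈ 131.64°.
Law of cosines then gives PR ≈ 43.912.

43.912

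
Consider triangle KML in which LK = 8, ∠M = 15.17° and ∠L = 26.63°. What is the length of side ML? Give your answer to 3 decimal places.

The third angle is ∠K = 180° − ∠M − ∠L = 138.20°.
Law of sines: ML = LK·sin K/sin M ≈ 20.377.

20.377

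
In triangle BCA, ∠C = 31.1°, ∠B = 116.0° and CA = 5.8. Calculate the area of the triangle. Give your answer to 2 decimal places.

The third angle is ∠A = 180° − ∠B − ∠C = 32.90°.
Law of sines: AB = CA·sin C/sin B ≈ 3.3332.
Law of sines: BC = CA·sin A/sin B ≈ 3.5052.
Area = ½·CA·AB·sin A ≈ 5.2505.

area ≈ 5.25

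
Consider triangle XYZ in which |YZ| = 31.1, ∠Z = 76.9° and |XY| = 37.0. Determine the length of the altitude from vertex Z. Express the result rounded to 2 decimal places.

h_Z ≈ 23.17

Law of sines: sin X = |YZ|·sin Z/|XY| ≈ 0.81867.
Since |XY| ≥ |YZ|, only the acute value applies: ∠X ≈ 54.95°.
Then ∠Y = 180° − ∠Z − ∠X ≈ 48.15°.
Law of sines gives |ZX| = |XY|·sin Y/sin Z ≈ 28.297.
Area = ½·|XY|·|YZ|·sin Y ≈ 428.56.
The altitude from Z has length 2·area/|XY| ≈ 23.166.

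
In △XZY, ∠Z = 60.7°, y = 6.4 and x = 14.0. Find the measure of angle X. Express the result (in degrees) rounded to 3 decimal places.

By the law of cosines, z² = y² + x² − 2·y·x·cos Z = 149.26, so z ≈ 12.217.
Law of cosines again: cos X = (z² + y² − x²)/(2·z·y) ≈ -0.03694, so ∠X ≈ 92.12°.

92.117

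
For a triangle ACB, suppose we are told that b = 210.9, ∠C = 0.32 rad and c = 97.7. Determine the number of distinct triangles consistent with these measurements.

2

b·sin C = 210.9·sin(0.32 rad) ≈ 66.34.
Since b sin C < c < b (66.34 < 97.7 < 210.9), two triangles exist.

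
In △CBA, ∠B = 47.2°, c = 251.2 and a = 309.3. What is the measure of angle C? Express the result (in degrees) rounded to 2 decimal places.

By the law of cosines, b² = a² + c² − 2·a·c·cos B = 53188, so b ≈ 230.63.
Law of cosines again: cos C = (b² + a² − c²)/(2·b·a) ≈ 0.60108, so ∠C ≈ 53.05°.

53.05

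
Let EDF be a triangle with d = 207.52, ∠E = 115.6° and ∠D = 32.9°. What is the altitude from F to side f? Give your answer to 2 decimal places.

187.15

The third angle is ∠F = 180° − ∠E − ∠D = 31.50°.
Law of sines: e = d·sin E/sin D ≈ 344.55.
Law of sines: f = d·sin F/sin D ≈ 199.62.
Area = ½·d·e·sin F ≈ 18679.
The altitude from F has length 2·area/f ≈ 187.15.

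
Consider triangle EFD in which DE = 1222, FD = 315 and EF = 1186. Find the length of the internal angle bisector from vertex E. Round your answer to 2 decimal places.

1193.52

By the law of cosines, cos E = (DE² + EF² − FD²) / (2·DE·EF) ≈ 0.96621, so ∠E ≈ 14.94°.
The bisector from E has length 2·DE·EF·cos(∠E/2)/(DE+EF) ≈ 1193.5.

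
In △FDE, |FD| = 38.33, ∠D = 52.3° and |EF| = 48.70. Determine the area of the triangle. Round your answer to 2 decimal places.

Law of sines: sin E = |FD|·sin D/|EF| ≈ 0.62274.
Since |EF| ≥ |FD|, only the acute value applies: ∠E ≈ 38.52°.
Then ∠F = 180° − ∠D − ∠E ≈ 89.18°.
Law of sines gives |DE| = |EF|·sin F/sin D ≈ 61.544.
Area = ½·|EF|·|FD|·sin F ≈ 933.24.

933.24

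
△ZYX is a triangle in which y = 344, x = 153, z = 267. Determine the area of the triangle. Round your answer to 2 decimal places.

area ≈ 19551.95

Semiperimeter s = (267 + 344 + 153)/2 = 382.
Heron's formula: area = √(382·115·38·229) ≈ 19552.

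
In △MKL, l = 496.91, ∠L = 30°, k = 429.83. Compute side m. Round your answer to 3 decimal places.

820.274

Law of sines: sin K = k·sin L/l ≈ 0.43250.
Since l ≥ k, only the acute value applies: ∠K ≈ 25.63°.
Then ∠M = 180° − ∠L − ∠K ≈ 124.37°.
Law of sines gives m = l·sin M/sin L ≈ 820.27.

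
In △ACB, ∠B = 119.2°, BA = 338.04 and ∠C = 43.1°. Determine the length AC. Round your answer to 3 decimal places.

431.866

The third angle is ∠A = 180° − ∠C − ∠B = 17.70°.
Law of sines: AC = BA·sin B/sin C ≈ 431.87.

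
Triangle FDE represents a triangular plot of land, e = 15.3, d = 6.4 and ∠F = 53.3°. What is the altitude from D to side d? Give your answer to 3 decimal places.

h_D ≈ 12.267

By the law of cosines, f² = d² + e² − 2·d·e·cos F = 158.01, so f ≈ 12.57.
Area = ½·d·e·sin F ≈ 39.255.
The altitude from D has length 2·area/d ≈ 12.267.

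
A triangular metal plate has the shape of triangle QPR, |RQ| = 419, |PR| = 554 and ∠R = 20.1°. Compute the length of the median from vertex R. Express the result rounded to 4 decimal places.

m_R ≈ 479.1799

By the law of cosines, |QP|² = |PR|² + |RQ|² − 2·|PR|·|RQ|·cos R = 46501, so |QP| ≈ 215.64.
Median from R: ½√(2·|PR|² + 2·|RQ|² − |QP|²) ≈ 479.18.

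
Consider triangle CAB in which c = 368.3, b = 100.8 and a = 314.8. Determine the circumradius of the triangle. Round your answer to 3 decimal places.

By the law of cosines, cos C = (a² + b² − c²) / (2·a·b) ≈ -0.41575, so ∠C ≈ 114.57°.
Circumradius = c/(2 sin C) ≈ 202.48.

202.479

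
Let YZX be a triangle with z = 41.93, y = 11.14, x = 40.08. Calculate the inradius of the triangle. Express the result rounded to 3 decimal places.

Semiperimeter s = (11.14 + 41.93 + 40.08)/2 = 46.575.
Heron's formula: area = √(46.575·35.435·4.645·6.495) ≈ 223.14.
Inradius = area/s = 223.14/46.575 ≈ 4.791.

4.791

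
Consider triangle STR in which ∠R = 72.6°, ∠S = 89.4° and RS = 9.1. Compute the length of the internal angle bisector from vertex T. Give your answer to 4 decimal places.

The third angle is ∠T = 180° − ∠R − ∠S = 18.00°.
Law of sines: TR = RS·sin S/sin T ≈ 29.447.
Law of sines: ST = RS·sin R/sin T ≈ 28.101.
The bisector from T has length 2·ST·TR·cos(∠T/2)/(ST+TR) ≈ 28.404.

t_T ≈ 28.4038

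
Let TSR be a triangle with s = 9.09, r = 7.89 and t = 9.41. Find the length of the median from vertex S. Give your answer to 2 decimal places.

Median from S: ½√(2·r² + 2·t² − s²) ≈ 7.3989.

m_S ≈ 7.40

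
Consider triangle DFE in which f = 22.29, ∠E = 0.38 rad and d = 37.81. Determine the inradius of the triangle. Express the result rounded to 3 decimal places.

By the law of cosines, e² = d² + f² − 2·d·f·cos E = 361.11, so e ≈ 19.003.
Area = ½·d·f·sin E ≈ 156.3.
Semiperimeter s = (37.81+22.29+19.003)/2 = 39.551.
Inradius = area/s = 156.3/39.551 ≈ 3.9519.

3.952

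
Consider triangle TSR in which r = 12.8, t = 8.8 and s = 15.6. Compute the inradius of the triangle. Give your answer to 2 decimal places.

3.03

Semiperimeter p = (8.8 + 15.6 + 12.8)/2 = 18.6.
Heron's formula: area = √(18.6·9.8·3·5.8) ≈ 56.318.
Inradius = area/p = 56.318/18.6 ≈ 3.0278.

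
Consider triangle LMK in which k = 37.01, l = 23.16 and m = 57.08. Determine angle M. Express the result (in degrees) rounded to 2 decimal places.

142.06

By the law of cosines, cos M = (k² + l² − m²) / (2·k·l) ≈ -0.78866, so ∠M ≈ 142.06°.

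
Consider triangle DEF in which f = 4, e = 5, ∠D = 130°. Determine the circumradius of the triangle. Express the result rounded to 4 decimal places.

By the law of cosines, d² = e² + f² − 2·e·f·cos D = 66.712, so d ≈ 8.1677.
Area = ½·e·f·sin D ≈ 7.6604.
Circumradius = d/(2 sin D) ≈ 5.3311.

R ≈ 5.3311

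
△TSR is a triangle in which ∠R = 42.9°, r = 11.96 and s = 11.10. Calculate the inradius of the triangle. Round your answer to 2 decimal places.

Law of sines: sin S = s·sin R/r ≈ 0.63177.
Since r ≥ s, only the acute value applies: ∠S ≈ 39.18°.
Then ∠T = 180° − ∠R − ∠S ≈ 97.92°.
Law of sines gives t = r·sin T/sin R ≈ 17.402.
Area = ½·r·s·sin T ≈ 65.745.
Semiperimeter p = (17.402+11.1+11.96)/2 = 20.231.
Inradius = area/p = 65.745/20.231 ≈ 3.2497.

3.25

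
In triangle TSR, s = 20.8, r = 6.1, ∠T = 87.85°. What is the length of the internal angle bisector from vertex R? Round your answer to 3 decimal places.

t_R ≈ 20.904

By the law of cosines, t² = s² + r² − 2·s·r·cos T = 460.33, so t ≈ 21.455.
Law of cosines again: cos R = (t² + s² − r²)/(2·t·s) ≈ 0.95879, so ∠R ≈ 16.51°.
The bisector from R has length 2·t·s·cos(∠R/2)/(t+s) ≈ 20.904.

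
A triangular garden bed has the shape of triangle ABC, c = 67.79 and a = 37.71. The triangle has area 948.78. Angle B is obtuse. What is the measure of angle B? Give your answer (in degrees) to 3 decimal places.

From area = ½·c·a·sin B, we get sin B = 2·area/(c·a) ≈ 0.74229.
Taking the obtuse solution, ∠B ≈ 132.07°.

132.073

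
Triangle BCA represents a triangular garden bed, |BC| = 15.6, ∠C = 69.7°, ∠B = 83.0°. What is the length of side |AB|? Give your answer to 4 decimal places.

The third angle is ∠A = 180° − ∠B − ∠C = 27.30°.
Law of sines: |AB| = |BC|·sin C/sin A ≈ 31.9.

31.9003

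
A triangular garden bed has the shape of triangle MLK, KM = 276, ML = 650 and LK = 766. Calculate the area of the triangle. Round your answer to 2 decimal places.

area ≈ 86955.22

Semiperimeter s = (766 + 276 + 650)/2 = 846.
Heron's formula: area = √(846·80·570·196) ≈ 86955.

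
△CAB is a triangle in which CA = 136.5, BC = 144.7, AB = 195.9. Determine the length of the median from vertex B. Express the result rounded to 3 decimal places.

Median from B: ½√(2·AB² + 2·BC² − CA²) ≈ 158.11.

m_B ≈ 158.112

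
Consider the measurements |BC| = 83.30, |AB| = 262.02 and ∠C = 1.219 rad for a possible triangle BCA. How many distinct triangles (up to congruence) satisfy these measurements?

|BC|·sin C = 83.30·sin(1.219 rad) ≈ 78.2.
Since |AB| ≥ |BC|, exactly one triangle exists.

1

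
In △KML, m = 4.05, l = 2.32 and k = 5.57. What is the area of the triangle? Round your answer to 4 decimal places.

4.0909

Semiperimeter s = (5.57 + 4.05 + 2.32)/2 = 5.97.
Heron's formula: area = √(5.97·0.4·1.92·3.65) ≈ 4.0909.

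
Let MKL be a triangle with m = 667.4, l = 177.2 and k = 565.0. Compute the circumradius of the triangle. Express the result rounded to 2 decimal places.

378.85

By the law of cosines, cos M = (k² + l² − m²) / (2·k·l) ≈ -0.47343, so ∠M ≈ 118.26°.
Circumradius = m/(2 sin M) ≈ 378.85.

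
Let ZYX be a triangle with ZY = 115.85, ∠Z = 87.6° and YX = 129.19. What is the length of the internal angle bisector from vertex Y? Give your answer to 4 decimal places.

Law of sines: sin X = ZY·sin Z/YX ≈ 0.89595.
Since YX ≥ ZY, only the acute value applies: ∠X ≈ 63.63°.
Then ∠Y = 180° − ∠Z − ∠X ≈ 28.77°.
Law of sines gives XZ = YX·sin Y/sin Z ≈ 62.23.
The bisector from Y has length 2·ZY·YX·cos(∠Y/2)/(ZY+YX) ≈ 118.33.

t_Y ≈ 118.3274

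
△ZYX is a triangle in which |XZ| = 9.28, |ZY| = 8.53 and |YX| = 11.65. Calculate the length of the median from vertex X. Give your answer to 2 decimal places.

9.63

Median from X: ½√(2·|YX|² + 2·|XZ|² − |ZY|²) ≈ 9.6297.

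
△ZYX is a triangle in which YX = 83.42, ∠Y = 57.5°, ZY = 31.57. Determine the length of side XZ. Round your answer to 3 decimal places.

By the law of cosines, XZ² = ZY² + YX² − 2·ZY·YX·cos Y = 5125.5, so XZ ≈ 71.593.

71.593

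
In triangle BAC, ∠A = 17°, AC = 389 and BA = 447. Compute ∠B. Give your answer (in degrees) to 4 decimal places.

By the law of cosines, CB² = BA² + AC² − 2·BA·AC·cos A = 18560, so CB ≈ 136.23.
Law of cosines again: cos B = (CB² + BA² − AC²)/(2·CB·BA) ≈ 0.55050, so ∠B ≈ 56.60°.

56.5984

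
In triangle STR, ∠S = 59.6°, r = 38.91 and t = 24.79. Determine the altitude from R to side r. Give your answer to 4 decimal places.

h_R ≈ 21.3817

By the law of cosines, s² = t² + r² − 2·t·r·cos S = 1152.3, so s ≈ 33.946.
Area = ½·t·r·sin S ≈ 415.98.
The altitude from R has length 2·area/r ≈ 21.382.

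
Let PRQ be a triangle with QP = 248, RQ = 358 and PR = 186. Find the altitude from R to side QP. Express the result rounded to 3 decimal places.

Semiperimeter s = (358 + 248 + 186)/2 = 396.
Heron's formula: area = √(396·38·148·210) ≈ 21626.
The altitude from R has length 2·area/QP ≈ 174.4.

174.405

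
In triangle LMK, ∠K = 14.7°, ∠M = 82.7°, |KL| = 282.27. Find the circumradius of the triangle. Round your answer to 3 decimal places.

The third angle is ∠L = 180° − ∠M − ∠K = 82.60°.
Law of sines: |MK| = |KL|·sin L/sin M ≈ 282.21.
Law of sines: |LM| = |KL|·sin K/sin M ≈ 72.214.
Circumradius = |KL|/(2 sin M) ≈ 142.29.

R ≈ 142.288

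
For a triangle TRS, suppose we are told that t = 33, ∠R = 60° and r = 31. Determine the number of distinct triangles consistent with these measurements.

2

t·sin R = 33·sin(60°) ≈ 28.58.
Since t sin R < r < t (28.58 < 31 < 33), two triangles exist.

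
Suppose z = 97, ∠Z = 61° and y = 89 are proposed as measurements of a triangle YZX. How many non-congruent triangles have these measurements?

y·sin Z = 89·sin(61°) ≈ 77.84.
Since z ≥ y, exactly one triangle exists.

1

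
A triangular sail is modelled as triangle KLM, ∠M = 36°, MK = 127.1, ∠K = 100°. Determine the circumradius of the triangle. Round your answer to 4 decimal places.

91.4838

The third angle is ∠L = 180° − ∠M − ∠K = 44.00°.
Law of sines: LM = MK·sin K/sin L ≈ 180.19.
Law of sines: KL = MK·sin M/sin L ≈ 107.55.
Circumradius = MK/(2 sin L) ≈ 91.484.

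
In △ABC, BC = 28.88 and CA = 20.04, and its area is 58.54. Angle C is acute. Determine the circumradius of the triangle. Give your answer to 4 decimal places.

From area = ½·BC·CA·sin C, we get sin C = 2·area/(BC·CA) ≈ 0.20230.
Taking the acute solution, ∠C ≈ 11.67°.
Law of cosines then gives AB ≈ 10.103.
Circumradius = AB/(2 sin C) ≈ 24.972.

R ≈ 24.9717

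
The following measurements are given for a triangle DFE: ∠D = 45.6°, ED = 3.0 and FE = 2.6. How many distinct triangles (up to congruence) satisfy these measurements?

ED·sin D = 3.0·sin(45.6°) ≈ 2.143.
Since ED sin D < FE < ED (2.143 < 2.6 < 3.0), two triangles exist.

2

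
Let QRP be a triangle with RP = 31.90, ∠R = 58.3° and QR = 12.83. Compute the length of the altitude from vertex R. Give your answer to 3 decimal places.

By the law of cosines, PQ² = QR² + RP² − 2·QR·RP·cos R = 752.09, so PQ ≈ 27.424.
Area = ½·QR·RP·sin R ≈ 174.11.
The altitude from R has length 2·area/PQ ≈ 12.697.

12.697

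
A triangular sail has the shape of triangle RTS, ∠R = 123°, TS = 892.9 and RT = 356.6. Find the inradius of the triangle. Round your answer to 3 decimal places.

r ≈ 102.040

Law of sines: sin S = RT·sin R/TS ≈ 0.33494.
Since TS ≥ RT, only the acute value applies: ∠S ≈ 19.57°.
Then ∠T = 180° − ∠R − ∠S ≈ 37.43°.
Law of sines gives SR = TS·sin T/sin R ≈ 647.11.
Area = ½·TS·RT·sin T ≈ 96765.
Semiperimeter s = (892.9+647.11+356.6)/2 = 948.3.
Inradius = area/s = 96765/948.3 ≈ 102.04.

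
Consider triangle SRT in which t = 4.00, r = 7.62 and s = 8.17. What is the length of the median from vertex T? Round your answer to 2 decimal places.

Median from T: ½√(2·s² + 2·r² − t²) ≈ 7.6424.

7.64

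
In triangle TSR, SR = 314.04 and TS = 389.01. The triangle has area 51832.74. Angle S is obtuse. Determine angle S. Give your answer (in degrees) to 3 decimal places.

∠S ≈ 121.943°

From area = ½·TS·SR·sin S, we get sin S = 2·area/(TS·SR) ≈ 0.84857.
Taking the obtuse solution, ∠S ≈ 121.94°.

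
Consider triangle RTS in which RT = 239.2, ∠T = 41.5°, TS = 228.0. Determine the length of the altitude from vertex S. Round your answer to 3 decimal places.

By the law of cosines, SR² = RT² + TS² − 2·RT·TS·cos T = 27508, so SR ≈ 165.86.
Area = ½·RT·TS·sin T ≈ 18069.
The altitude from S has length 2·area/RT ≈ 151.08.

151.077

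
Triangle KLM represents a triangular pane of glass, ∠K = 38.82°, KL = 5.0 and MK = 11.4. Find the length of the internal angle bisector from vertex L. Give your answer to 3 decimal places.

By the law of cosines, LM² = MK² + KL² − 2·MK·KL·cos K = 66.14, so LM ≈ 8.1327.
Law of cosines again: cos L = (KL² + LM² − MK²)/(2·KL·LM) ≈ -0.47733, so ∠L ≈ 118.51°.
The bisector from L has length 2·KL·LM·cos(∠L/2)/(KL+LM) ≈ 3.1658.

t_L ≈ 3.166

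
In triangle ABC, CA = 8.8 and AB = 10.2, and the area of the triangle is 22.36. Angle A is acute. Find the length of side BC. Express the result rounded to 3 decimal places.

From area = ½·CA·AB·sin A, we get sin A = 2·area/(CA·AB) ≈ 0.49822.
Taking the acute solution, ∠A ≈ 29.88°.
Law of cosines then gives BC ≈ 5.082.

5.082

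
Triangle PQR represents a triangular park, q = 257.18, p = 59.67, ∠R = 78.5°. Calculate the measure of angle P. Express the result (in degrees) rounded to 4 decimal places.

∠P ≈ 13.4082°

By the law of cosines, r² = p² + q² − 2·p·q·cos R = 63583, so r ≈ 252.16.
Law of cosines again: cos P = (q² + r² − p²)/(2·q·r) ≈ 0.97274, so ∠P ≈ 13.41°.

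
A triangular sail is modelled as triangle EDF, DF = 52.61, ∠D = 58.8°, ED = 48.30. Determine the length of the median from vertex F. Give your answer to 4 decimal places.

By the law of cosines, FE² = ED² + DF² − 2·ED·DF·cos D = 2468, so FE ≈ 49.679.
Median from F: ½√(2·DF² + 2·FE² − ED²) ≈ 45.108.

m_F ≈ 45.1076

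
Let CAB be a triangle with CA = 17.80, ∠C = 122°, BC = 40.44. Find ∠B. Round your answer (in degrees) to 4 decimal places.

By the law of cosines, AB² = BC² + CA² − 2·BC·CA·cos C = 2715.1, so AB ≈ 52.107.
Law of cosines again: cos B = (AB² + BC² − CA²)/(2·AB·BC) ≈ 0.95712, so ∠B ≈ 16.84°.

∠B ≈ 16.8398°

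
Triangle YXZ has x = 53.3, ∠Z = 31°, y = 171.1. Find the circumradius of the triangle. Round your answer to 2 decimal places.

R ≈ 124.63

By the law of cosines, z² = y² + x² − 2·y·x·cos Z = 16482, so z ≈ 128.38.
Area = ½·y·x·sin Z ≈ 2348.5.
Circumradius = z/(2 sin Z) ≈ 124.63.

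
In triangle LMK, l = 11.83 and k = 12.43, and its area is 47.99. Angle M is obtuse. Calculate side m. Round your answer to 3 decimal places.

22.743

From area = ½·k·l·sin M, we get sin M = 2·area/(k·l) ≈ 0.65272.
Taking the obtuse solution, ∠M ≈ 139.25°.
Law of cosines then gives m ≈ 22.743.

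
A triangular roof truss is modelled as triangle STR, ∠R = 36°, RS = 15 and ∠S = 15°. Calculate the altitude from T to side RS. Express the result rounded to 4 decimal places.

2.9363

The third angle is ∠T = 180° − ∠R − ∠S = 129.00°.
Law of sines: TR = RS·sin S/sin T ≈ 4.9956.
Law of sines: ST = RS·sin R/sin T ≈ 11.345.
Area = ½·RS·TR·sin R ≈ 22.022.
The altitude from T has length 2·area/RS ≈ 2.9363.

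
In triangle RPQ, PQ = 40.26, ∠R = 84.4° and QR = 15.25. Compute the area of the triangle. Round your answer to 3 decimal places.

294.270

Law of sines: sin P = QR·sin R/PQ ≈ 0.37698.
Since PQ ≥ QR, only the acute value applies: ∠P ≈ 22.15°.
Then ∠Q = 180° − ∠R − ∠P ≈ 73.45°.
Law of sines gives RP = PQ·sin Q/sin R ≈ 38.778.
Area = ½·PQ·QR·sin Q ≈ 294.27.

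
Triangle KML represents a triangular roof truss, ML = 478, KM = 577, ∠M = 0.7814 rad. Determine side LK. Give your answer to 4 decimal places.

By the law of cosines, LK² = KM² + ML² − 2·KM·ML·cos M = 1.6981e+05, so LK ≈ 412.08.

412.0777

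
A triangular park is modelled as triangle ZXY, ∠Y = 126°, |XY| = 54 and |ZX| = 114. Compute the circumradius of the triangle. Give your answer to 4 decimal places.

Law of sines: sin Z = |XY|·sin Y/|ZX| ≈ 0.38322.
Since |ZX| ≥ |XY|, only the acute value applies: ∠Z ≈ 22.53°.
Then ∠X = 180° − ∠Y − ∠Z ≈ 31.47°.
Law of sines gives |YZ| = |ZX|·sin X/sin Y ≈ 73.557.
Circumradius = |ZX|/(2 sin Y) ≈ 70.456.

R ≈ 70.4559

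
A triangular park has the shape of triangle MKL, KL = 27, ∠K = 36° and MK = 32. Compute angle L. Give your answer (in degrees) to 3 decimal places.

∠L ≈ 86.618°

By the law of cosines, LM² = MK² + KL² − 2·MK·KL·cos K = 355.02, so LM ≈ 18.842.
Law of cosines again: cos L = (KL² + LM² − MK²)/(2·KL·LM) ≈ 0.05899, so ∠L ≈ 86.62°.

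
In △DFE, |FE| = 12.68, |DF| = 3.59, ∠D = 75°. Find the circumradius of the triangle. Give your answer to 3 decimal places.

R ≈ 6.564

Law of sines: sin E = |DF|·sin D/|FE| ≈ 0.27348.
Since |FE| ≥ |DF|, only the acute value applies: ∠E ≈ 15.87°.
Then ∠F = 180° − ∠D − ∠E ≈ 89.13°.
Law of sines gives |ED| = |FE|·sin F/sin D ≈ 13.126.
Circumradius = |FE|/(2 sin D) ≈ 6.5637.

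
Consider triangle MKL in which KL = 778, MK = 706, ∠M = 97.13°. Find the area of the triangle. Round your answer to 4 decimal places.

area ≈ 87843.8661

Law of sines: sin L = MK·sin M/KL ≈ 0.90044.
Since KL ≥ MK, only the acute value applies: ∠L ≈ 64.22°.
Then ∠K = 180° − ∠M − ∠L ≈ 18.65°.
Law of sines gives LM = KL·sin K/sin M ≈ 250.79.
Area = ½·KL·MK·sin K ≈ 87844.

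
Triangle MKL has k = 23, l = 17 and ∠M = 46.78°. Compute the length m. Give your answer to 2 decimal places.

By the law of cosines, m² = k² + l² − 2·k·l·cos M = 282.49, so m ≈ 16.807.

16.81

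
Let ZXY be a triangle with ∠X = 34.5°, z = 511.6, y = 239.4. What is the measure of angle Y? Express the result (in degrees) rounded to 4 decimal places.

23.3364

By the law of cosines, x² = y² + z² − 2·y·z·cos X = 1.1717e+05, so x ≈ 342.31.
Law of cosines again: cos Y = (z² + x² − y²)/(2·z·x) ≈ 0.91819, so ∠Y ≈ 23.34°.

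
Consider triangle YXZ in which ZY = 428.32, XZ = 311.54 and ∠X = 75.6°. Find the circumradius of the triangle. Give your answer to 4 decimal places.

Law of sines: sin Y = XZ·sin X/ZY ≈ 0.70450.
Since ZY ≥ XZ, only the acute value applies: ∠Y ≈ 44.79°.
Then ∠Z = 180° − ∠X − ∠Y ≈ 59.61°.
Law of sines gives YX = ZY·sin Z/sin X ≈ 381.46.
Circumradius = ZY/(2 sin X) ≈ 221.11.

R ≈ 221.1065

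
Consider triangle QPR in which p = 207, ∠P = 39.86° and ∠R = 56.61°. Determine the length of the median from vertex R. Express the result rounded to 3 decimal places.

The third angle is ∠Q = 180° − ∠P − ∠R = 83.53°.
Law of sines: q = p·sin Q/sin P ≈ 320.92.
Law of sines: r = p·sin R/sin P ≈ 269.67.
Median from R: ½√(2·q² + 2·p² − r²) ≈ 233.96.

m_R ≈ 233.964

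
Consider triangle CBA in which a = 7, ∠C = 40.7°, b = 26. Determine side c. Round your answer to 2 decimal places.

21.19

By the law of cosines, c² = b² + a² − 2·b·a·cos C = 449.04, so c ≈ 21.191.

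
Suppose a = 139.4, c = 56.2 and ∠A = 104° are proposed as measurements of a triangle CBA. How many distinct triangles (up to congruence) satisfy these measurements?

c·sin A = 56.2·sin(104°) ≈ 54.53.
Since ∠A is not acute, a triangle exists only if a > c; here a > c, so there is exactly one triangle.

1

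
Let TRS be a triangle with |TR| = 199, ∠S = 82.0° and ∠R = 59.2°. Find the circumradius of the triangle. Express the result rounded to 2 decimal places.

100.48

The third angle is ∠T = 180° − ∠R − ∠S = 38.80°.
Law of sines: |RS| = |TR|·sin T/sin S ≈ 125.92.
Law of sines: |ST| = |TR|·sin R/sin S ≈ 172.61.
Circumradius = |TR|/(2 sin S) ≈ 100.48.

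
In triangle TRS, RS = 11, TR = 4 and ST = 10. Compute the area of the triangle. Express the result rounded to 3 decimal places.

area ≈ 19.961

Semiperimeter s = (11 + 10 + 4)/2 = 12.5.
Heron's formula: area = √(12.5·1.5·2.5·8.5) ≈ 19.961.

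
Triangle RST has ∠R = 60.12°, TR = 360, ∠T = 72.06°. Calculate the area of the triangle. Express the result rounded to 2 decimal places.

area ≈ 72134.37

The third angle is ∠S = 180° − ∠T − ∠R = 47.82°.
Law of sines: ST = TR·sin R/sin S ≈ 421.23.
Law of sines: RS = TR·sin T/sin S ≈ 462.18.
Area = ½·TR·ST·sin T ≈ 72134.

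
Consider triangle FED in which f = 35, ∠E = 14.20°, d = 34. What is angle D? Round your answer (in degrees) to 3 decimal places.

By the law of cosines, e² = d² + f² − 2·d·f·cos E = 73.72, so e ≈ 8.586.
Law of cosines again: cos D = (f² + e² − d²)/(2·f·e) ≈ 0.23746, so ∠D ≈ 76.26°.

76.263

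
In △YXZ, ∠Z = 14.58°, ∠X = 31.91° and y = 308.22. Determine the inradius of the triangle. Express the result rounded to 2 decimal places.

The third angle is ∠Y = 180° − ∠X − ∠Z = 133.51°.
Law of sines: x = y·sin X/sin Y ≈ 224.64.
Law of sines: z = y·sin Z/sin Y ≈ 106.98.
Area = ½·y·x·sin Z ≈ 8714.8.
Semiperimeter s = (308.22+224.64+106.98)/2 = 319.92.
Inradius = area/s = 8714.8/319.92 ≈ 27.24.

r ≈ 27.24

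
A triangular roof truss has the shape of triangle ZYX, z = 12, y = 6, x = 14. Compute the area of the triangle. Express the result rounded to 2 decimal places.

Semiperimeter s = (12 + 6 + 14)/2 = 16.
Heron's formula: area = √(16·4·10·2) ≈ 35.777.

35.78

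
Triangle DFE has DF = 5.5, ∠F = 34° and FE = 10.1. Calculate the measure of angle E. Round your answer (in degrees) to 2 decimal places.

By the law of cosines, ED² = DF² + FE² − 2·DF·FE·cos F = 40.154, so ED ≈ 6.3367.
Law of cosines again: cos E = (FE² + ED² − DF²)/(2·FE·ED) ≈ 0.87432, so ∠E ≈ 29.04°.

∠E ≈ 29.04°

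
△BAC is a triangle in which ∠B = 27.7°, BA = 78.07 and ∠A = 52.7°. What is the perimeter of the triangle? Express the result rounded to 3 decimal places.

177.860

The third angle is ∠C = 180° − ∠B − ∠A = 99.60°.
Law of sines: AC = BA·sin B/sin C ≈ 36.806.
Law of sines: CB = BA·sin A/sin C ≈ 62.985.
Semiperimeter s = (36.806+62.985+78.07)/2 = 88.93.
Perimeter = 36.806 + 62.985 + 78.07 = 177.86.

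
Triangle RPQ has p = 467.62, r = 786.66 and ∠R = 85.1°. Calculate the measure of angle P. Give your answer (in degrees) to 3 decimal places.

Law of sines: sin P = p·sin R/r ≈ 0.59226.
Since r ≥ p, only the acute value applies: ∠P ≈ 36.32°.
Then ∠Q = 180° − ∠R − ∠P ≈ 58.58°.

∠P ≈ 36.318°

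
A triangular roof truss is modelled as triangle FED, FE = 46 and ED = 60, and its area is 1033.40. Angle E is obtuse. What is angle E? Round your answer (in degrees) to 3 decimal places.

131.510

From area = ½·FE·ED·sin E, we get sin E = 2·area/(FE·ED) ≈ 0.74884.
Taking the obtuse solution, ∠E ≈ 131.51°.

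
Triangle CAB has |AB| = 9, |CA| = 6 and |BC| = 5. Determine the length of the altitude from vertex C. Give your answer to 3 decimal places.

Semiperimeter s = (9 + 5 + 6)/2 = 10.
Heron's formula: area = √(10·1·5·4) ≈ 14.142.
The altitude from C has length 2·area/|AB| ≈ 3.1427.

h_C ≈ 3.143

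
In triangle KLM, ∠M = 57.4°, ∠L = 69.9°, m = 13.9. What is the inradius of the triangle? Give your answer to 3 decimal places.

r ≈ 4.029

The third angle is ∠K = 180° − ∠L − ∠M = 52.70°.
Law of sines: k = m·sin K/sin M ≈ 13.125.
Law of sines: l = m·sin L/sin M ≈ 15.495.
Area = ½·m·k·sin L ≈ 85.662.
Semiperimeter s = (13.125+15.495+13.9)/2 = 21.26.
Inradius = area/s = 85.662/21.26 ≈ 4.0293.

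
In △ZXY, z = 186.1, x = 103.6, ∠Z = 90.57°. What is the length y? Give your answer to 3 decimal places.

153.570

Law of sines: sin X = x·sin Z/z ≈ 0.55666.
Since z ≥ x, only the acute value applies: ∠X ≈ 33.83°.
Then ∠Y = 180° − ∠Z − ∠X ≈ 55.60°.
Law of sines gives y = z·sin Y/sin Z ≈ 153.57.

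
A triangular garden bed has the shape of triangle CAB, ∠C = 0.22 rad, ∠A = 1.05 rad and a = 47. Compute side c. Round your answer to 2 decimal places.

11.82

The third angle is ∠B = π − ∠C − ∠A = 1.872 rad.
Law of sines: c = a·sin C/sin A ≈ 11.824.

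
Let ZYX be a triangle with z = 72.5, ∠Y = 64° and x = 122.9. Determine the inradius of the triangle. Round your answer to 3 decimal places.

By the law of cosines, y² = x² + z² − 2·x·z·cos Y = 12549, so y ≈ 112.02.
Area = ½·x·z·sin Y ≈ 4004.2.
Semiperimeter s = (72.5+112.02+122.9)/2 = 153.71.
Inradius = area/s = 4004.2/153.71 ≈ 26.051.

r ≈ 26.051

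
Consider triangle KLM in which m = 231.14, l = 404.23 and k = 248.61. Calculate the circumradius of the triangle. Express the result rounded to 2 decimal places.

By the law of cosines, cos K = (l² + m² − k²) / (2·l·m) ≈ 0.82958, so ∠K ≈ 33.94°.
Circumradius = k/(2 sin K) ≈ 222.61.

222.61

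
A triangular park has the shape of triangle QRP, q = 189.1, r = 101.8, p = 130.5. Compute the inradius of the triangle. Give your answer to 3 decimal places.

Semiperimeter s = (189.1 + 101.8 + 130.5)/2 = 210.7.
Heron's formula: area = √(210.7·21.6·108.9·80.2) ≈ 6304.6.
Inradius = area/s = 6304.6/210.7 ≈ 29.922.

29.922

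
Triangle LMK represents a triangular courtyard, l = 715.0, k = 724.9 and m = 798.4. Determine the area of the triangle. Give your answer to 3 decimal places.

Semiperimeter s = (715 + 798.4 + 724.9)/2 = 1119.2.
Heron's formula: area = √(1119.2·404.15·320.75·394.25) ≈ 2.3916e+05.

239157.841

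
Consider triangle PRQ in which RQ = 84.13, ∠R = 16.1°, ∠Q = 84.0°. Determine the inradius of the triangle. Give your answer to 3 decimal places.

The third angle is ∠P = 180° − ∠R − ∠Q = 79.90°.
Law of sines: QP = RQ·sin R/sin P ≈ 23.698.
Law of sines: PR = RQ·sin Q/sin P ≈ 84.986.
Area = ½·RQ·QP·sin Q ≈ 991.38.
Semiperimeter s = (84.13+23.698+84.986)/2 = 96.407.
Inradius = area/s = 991.38/96.407 ≈ 10.283.

r ≈ 10.283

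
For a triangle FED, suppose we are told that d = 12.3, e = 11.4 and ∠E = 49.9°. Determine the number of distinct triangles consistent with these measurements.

d·sin E = 12.3·sin(49.9°) ≈ 9.409.
Since d sin E < e < d (9.409 < 11.4 < 12.3), two triangles exist.

2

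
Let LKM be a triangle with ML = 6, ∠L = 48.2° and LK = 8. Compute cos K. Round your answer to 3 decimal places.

cos K ≈ 0.667

By the law of cosines, KM² = ML² + LK² − 2·ML·LK·cos L = 36.013, so KM ≈ 6.0011.
Law of cosines again: cos K = (LK² + KM² − ML²)/(2·LK·KM) ≈ 0.66668, so ∠K ≈ 48.19°.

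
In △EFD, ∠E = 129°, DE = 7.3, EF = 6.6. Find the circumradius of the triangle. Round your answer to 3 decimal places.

By the law of cosines, FD² = DE² + EF² − 2·DE·EF·cos E = 157.49, so FD ≈ 12.55.
Area = ½·DE·EF·sin E ≈ 18.721.
Circumradius = FD/(2 sin E) ≈ 8.0741.

R ≈ 8.074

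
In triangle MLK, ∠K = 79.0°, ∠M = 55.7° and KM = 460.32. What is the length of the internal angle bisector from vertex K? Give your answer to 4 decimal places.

381.8411

The third angle is ∠L = 180° − ∠K − ∠M = 45.30°.
Law of sines: LK = KM·sin M/sin L ≈ 534.99.
Law of sines: ML = KM·sin K/sin L ≈ 635.71.
The bisector from K has length 2·LK·KM·cos(∠K/2)/(LK+KM) ≈ 381.84.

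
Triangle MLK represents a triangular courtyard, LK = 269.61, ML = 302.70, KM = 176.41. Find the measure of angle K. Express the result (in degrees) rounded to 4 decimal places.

82.6418

By the law of cosines, cos K = (LK² + KM² − ML²) / (2·LK·KM) ≈ 0.12807, so ∠K ≈ 82.64°.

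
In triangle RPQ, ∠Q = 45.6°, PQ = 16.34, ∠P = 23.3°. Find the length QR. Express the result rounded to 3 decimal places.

The third angle is ∠R = 180° − ∠P − ∠Q = 111.10°.
Law of sines: QR = PQ·sin P/sin R ≈ 6.9277.

6.928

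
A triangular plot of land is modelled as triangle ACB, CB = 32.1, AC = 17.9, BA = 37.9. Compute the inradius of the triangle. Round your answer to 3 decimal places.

r ≈ 6.519

Semiperimeter s = (32.1 + 37.9 + 17.9)/2 = 43.95.
Heron's formula: area = √(43.95·11.85·6.05·26.05) ≈ 286.5.
Inradius = area/s = 286.5/43.95 ≈ 6.5187.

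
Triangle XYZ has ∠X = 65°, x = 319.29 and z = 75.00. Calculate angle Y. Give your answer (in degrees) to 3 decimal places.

102.708

Law of sines: sin Z = z·sin X/x ≈ 0.21289.
Since x ≥ z, only the acute value applies: ∠Z ≈ 12.29°.
Then ∠Y = 180° − ∠X − ∠Z ≈ 102.71°.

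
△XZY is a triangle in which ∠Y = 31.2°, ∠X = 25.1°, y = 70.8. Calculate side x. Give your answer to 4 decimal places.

57.9764

The third angle is ∠Z = 180° − ∠Y − ∠X = 123.70°.
Law of sines: x = y·sin X/sin Y ≈ 57.976.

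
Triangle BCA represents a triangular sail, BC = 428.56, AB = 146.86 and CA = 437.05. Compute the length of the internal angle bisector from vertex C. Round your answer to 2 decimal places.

By the law of cosines, cos C = (BC² + CA² − AB²) / (2·BC·CA) ≈ 0.94262, so ∠C ≈ 19.50°.
The bisector from C has length 2·BC·CA·cos(∠C/2)/(BC+CA) ≈ 426.51.

426.51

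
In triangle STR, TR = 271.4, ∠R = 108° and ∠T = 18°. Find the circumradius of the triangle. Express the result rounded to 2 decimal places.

The third angle is ∠S = 180° − ∠T − ∠R = 54.00°.
Law of sines: RS = TR·sin T/sin S ≈ 103.67.
Law of sines: ST = TR·sin R/sin S ≈ 319.05.
Circumradius = TR/(2 sin S) ≈ 167.73.

167.73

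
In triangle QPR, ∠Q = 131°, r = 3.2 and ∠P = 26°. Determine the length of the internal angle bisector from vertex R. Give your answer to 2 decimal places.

The third angle is ∠R = 180° − ∠Q − ∠P = 23.00°.
Law of sines: q = r·sin Q/sin R ≈ 6.1809.
Law of sines: p = r·sin P/sin R ≈ 3.5902.
The bisector from R has length 2·q·p·cos(∠R/2)/(q+p) ≈ 4.4509.

t_R ≈ 4.45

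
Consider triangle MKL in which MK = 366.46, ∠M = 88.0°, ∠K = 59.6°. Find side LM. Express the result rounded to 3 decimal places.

589.886

The third angle is ∠L = 180° − ∠M − ∠K = 32.40°.
Law of sines: LM = MK·sin K/sin L ≈ 589.89.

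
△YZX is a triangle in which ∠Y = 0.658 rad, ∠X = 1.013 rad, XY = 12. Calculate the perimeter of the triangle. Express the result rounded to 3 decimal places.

The third angle is ∠Z = π − ∠X − ∠Y = 1.471 rad.
Law of sines: ZX = XY·sin Y/sin Z ≈ 7.3754.
Law of sines: YZ = XY·sin X/sin Z ≈ 10.232.
Semiperimeter s = (7.3754+12+10.232)/2 = 14.804.
Perimeter = 7.3754 + 12 + 10.232 = 29.608.

29.608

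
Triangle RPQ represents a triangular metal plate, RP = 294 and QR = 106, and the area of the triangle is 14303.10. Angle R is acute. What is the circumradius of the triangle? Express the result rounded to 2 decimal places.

147.11

From area = ½·QR·RP·sin R, we get sin R = 2·area/(QR·RP) ≈ 0.91792.
Taking the acute solution, ∠R ≈ 66.62°.
Law of cosines then gives PQ ≈ 270.08.
Circumradius = PQ/(2 sin R) ≈ 147.11.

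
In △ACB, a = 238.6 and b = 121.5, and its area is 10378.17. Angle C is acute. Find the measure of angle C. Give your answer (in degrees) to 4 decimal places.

45.7240

From area = ½·b·a·sin C, we get sin C = 2·area/(b·a) ≈ 0.71599.
Taking the acute solution, ∠C ≈ 45.72°.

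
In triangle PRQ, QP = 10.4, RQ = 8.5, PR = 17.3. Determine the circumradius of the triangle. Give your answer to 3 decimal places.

By the law of cosines, cos P = (QP² + PR² − RQ²) / (2·QP·PR) ≈ 0.93153, so ∠P ≈ 21.33°.
Circumradius = RQ/(2 sin P) ≈ 11.686.

11.686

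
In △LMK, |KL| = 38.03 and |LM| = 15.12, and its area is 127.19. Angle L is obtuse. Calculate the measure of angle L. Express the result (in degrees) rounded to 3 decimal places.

From area = ½·|KL|·|LM|·sin L, we get sin L = 2·area/(|KL|·|LM|) ≈ 0.44239.
Taking the obtuse solution, ∠L ≈ 153.74°.

153.744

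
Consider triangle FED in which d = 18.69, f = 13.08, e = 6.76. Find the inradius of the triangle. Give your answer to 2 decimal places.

Semiperimeter s = (13.08 + 6.76 + 18.69)/2 = 19.265.
Heron's formula: area = √(19.265·6.185·12.505·0.575) ≈ 29.27.
Inradius = area/s = 29.27/19.265 ≈ 1.5194.

r ≈ 1.52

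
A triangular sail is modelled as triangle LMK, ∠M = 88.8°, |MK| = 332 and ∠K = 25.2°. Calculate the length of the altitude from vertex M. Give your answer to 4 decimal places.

h_M ≈ 141.3587

The third angle is ∠L = 180° − ∠M − ∠K = 66.00°.
Law of sines: |KL| = |MK|·sin M/sin L ≈ 363.34.
Law of sines: |LM| = |MK|·sin K/sin L ≈ 154.74.
Area = ½·|MK|·|KL|·sin K ≈ 25681.
The altitude from M has length 2·area/|KL| ≈ 141.36.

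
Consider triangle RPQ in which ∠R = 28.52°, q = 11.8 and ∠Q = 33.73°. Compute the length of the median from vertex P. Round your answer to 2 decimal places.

5.72

The third angle is ∠P = 180° − ∠Q − ∠R = 117.75°.
Law of sines: r = q·sin R/sin Q ≈ 10.146.
Law of sines: p = q·sin P/sin Q ≈ 18.806.
Median from P: ½√(2·q² + 2·r² − p²) ≈ 5.7161.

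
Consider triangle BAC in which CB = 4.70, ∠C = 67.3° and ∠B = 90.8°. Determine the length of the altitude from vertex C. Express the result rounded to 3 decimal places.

The third angle is ∠A = 180° − ∠C − ∠B = 21.90°.
Law of sines: AC = CB·sin B/sin A ≈ 12.6.
Law of sines: BA = CB·sin C/sin A ≈ 11.625.
Area = ½·CB·AC·sin C ≈ 27.316.
The altitude from C has length 2·area/BA ≈ 4.6995.

h_C ≈ 4.700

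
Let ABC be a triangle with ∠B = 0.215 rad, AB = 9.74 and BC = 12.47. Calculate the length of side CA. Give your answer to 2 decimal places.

3.61

By the law of cosines, CA² = AB² + BC² − 2·AB·BC·cos B = 13.046, so CA ≈ 3.6119.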